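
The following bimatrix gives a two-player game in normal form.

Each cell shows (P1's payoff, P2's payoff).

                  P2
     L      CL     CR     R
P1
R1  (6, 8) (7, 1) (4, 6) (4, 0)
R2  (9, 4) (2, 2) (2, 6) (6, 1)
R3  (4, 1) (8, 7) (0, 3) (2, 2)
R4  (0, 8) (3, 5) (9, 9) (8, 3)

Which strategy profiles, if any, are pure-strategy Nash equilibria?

The pure Nash equilibria are (R3, CL), (R4, CR).

P1 against L: payoffs 6, 9, 4, 0 → best response R2.
P1 against CL: payoffs 7, 2, 8, 3 → best response R3.
P1 against CR: payoffs 4, 2, 0, 9 → best response R4.
P1 against R: payoffs 4, 6, 2, 8 → best response R4.
P2 against R1: payoffs 8, 1, 6, 0 → best response L.
P2 against R2: payoffs 4, 2, 6, 1 → best response CR.
P2 against R3: payoffs 1, 7, 3, 2 → best response CL.
P2 against R4: payoffs 8, 5, 9, 3 → best response CR.
Mutual best responses: (R3, CL); (R4, CR).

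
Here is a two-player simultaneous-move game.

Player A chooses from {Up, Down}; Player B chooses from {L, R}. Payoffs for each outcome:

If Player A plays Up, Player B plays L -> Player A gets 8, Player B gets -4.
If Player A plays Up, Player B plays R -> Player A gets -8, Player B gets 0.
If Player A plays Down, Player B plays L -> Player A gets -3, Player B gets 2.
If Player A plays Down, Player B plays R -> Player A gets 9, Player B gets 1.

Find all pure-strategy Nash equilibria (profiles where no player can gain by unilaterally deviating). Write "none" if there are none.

No pure-strategy Nash equilibrium.

Player A against L: payoffs 8, -3 → best response Up.
Player A against R: payoffs -8, 9 → best response Down.
Player B against Up: payoffs -4, 0 → best response R.
Player B against Down: payoffs 2, 1 → best response L.
No profile is a mutual best response for all players.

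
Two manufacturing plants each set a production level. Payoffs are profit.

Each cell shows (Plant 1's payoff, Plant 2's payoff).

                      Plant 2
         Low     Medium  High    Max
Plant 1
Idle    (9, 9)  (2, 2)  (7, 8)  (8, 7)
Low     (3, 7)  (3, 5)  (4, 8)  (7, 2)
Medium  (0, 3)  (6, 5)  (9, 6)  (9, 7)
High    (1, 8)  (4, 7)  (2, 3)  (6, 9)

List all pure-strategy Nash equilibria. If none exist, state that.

Pure-strategy Nash equilibria: (Idle, Low), (Medium, Max)

For each player, find the best response to each opponent profile; mutual best responses are the pure NE.
Plant 1 against Low: payoffs 9, 3, 0, 1 → best response Idle.
Plant 1 against Medium: payoffs 2, 3, 6, 4 → best response Medium.
Plant 1 against High: payoffs 7, 4, 9, 2 → best response Medium.
Plant 1 against Max: payoffs 8, 7, 9, 6 → best response Medium.
Plant 2 against Idle: payoffs 9, 2, 8, 7 → best response Low.
Plant 2 against Low: payoffs 7, 5, 8, 2 → best response High.
Plant 2 against Medium: payoffs 3, 5, 6, 7 → best response Max.
Plant 2 against High: payoffs 8, 7, 3, 9 → best response Max.
Mutual best responses: (Idle, Low); (Medium, Max).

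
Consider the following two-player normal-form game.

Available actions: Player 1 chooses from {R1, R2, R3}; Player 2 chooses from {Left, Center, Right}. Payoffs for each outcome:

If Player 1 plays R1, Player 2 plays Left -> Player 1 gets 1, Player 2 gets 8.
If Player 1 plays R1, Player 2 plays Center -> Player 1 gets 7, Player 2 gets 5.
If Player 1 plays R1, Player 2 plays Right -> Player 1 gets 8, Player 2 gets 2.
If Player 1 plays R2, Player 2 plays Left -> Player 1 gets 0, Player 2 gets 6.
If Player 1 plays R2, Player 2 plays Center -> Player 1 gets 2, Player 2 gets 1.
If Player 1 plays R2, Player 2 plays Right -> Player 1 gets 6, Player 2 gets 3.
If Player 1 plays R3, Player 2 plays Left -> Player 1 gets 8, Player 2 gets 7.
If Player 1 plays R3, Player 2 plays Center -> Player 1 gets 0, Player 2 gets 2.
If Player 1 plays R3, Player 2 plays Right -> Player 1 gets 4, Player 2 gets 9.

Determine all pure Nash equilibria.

Player 1 against Left: payoffs 1, 0, 8 → best response R3.
Player 1 against Center: payoffs 7, 2, 0 → best response R1.
Player 1 against Right: payoffs 8, 6, 4 → best response R1.
Player 2 against R1: payoffs 8, 5, 2 → best response Left.
Player 2 against R2: payoffs 6, 1, 3 → best response Left.
Player 2 against R3: payoffs 7, 2, 9 → best response Right.
No profile is a mutual best response for all players.

none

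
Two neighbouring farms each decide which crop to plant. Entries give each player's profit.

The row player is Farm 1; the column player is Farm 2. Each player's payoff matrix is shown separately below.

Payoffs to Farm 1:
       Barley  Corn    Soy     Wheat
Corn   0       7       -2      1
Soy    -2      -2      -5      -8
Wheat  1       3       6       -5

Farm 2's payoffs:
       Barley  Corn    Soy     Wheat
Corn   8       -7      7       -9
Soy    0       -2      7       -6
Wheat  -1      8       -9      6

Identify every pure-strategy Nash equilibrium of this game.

Mark each player's best response to every combination of opponents' strategies; a profile where every player is best-responding is a pure Nash equilibrium.
Farm 1 against Barley: payoffs 0, -2, 1 → best response Wheat.
Farm 1 against Corn: payoffs 7, -2, 3 → best response Corn.
Farm 1 against Soy: payoffs -2, -5, 6 → best response Wheat.
Farm 1 against Wheat: payoffs 1, -8, -5 → best response Corn.
Farm 2 against Corn: payoffs 8, -7, 7, -9 → best response Barley.
Farm 2 against Soy: payoffs 0, -2, 7, -6 → best response Soy.
Farm 2 against Wheat: payoffs -1, 8, -9, 6 → best response Corn.
No profile is a mutual best response for all players.

No pure-strategy Nash equilibrium.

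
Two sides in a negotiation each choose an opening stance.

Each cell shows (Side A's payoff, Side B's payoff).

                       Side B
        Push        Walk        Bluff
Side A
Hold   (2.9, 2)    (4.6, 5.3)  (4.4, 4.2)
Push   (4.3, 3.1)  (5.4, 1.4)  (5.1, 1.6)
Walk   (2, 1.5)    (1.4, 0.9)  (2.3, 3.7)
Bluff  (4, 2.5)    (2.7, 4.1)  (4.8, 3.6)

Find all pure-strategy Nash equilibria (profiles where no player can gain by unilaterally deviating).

Pure NE: (Push, Push)

Side A against Push: payoffs 2.9, 4.3, 2, 4 → best response Push.
Side A against Walk: payoffs 4.6, 5.4, 1.4, 2.7 → best response Push.
Side A against Bluff: payoffs 4.4, 5.1, 2.3, 4.8 → best response Push.
Side B against Hold: payoffs 2, 5.3, 4.2 → best response Walk.
Side B against Push: payoffs 3.1, 1.4, 1.6 → best response Push.
Side B against Walk: payoffs 1.5, 0.9, 3.7 → best response Bluff.
Side B against Bluff: payoffs 2.5, 4.1, 3.6 → best response Walk.
Mutual best responses: (Push, Push).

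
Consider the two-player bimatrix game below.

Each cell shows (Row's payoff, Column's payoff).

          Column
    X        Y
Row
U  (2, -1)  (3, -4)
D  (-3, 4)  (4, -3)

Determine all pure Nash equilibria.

For each strategy profile, look for a profitable unilateral deviation.
(U, X): Row gets 2, best alternative -3; Column gets -1, best alternative -4. No profitable deviation — NE.
(U, Y): Row can switch to D (3 → 4). Not NE.
(D, X): Row can switch to U (-3 → 2). Not NE.
(D, Y): Column can switch to X (-3 → 4). Not NE.

(U, X)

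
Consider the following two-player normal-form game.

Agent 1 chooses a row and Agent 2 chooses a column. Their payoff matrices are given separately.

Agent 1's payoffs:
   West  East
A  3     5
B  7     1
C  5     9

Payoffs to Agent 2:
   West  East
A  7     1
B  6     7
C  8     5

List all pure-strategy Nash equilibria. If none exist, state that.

No pure-strategy Nash equilibrium.

Mark each player's best response to every combination of opponents' strategies; a profile where every player is best-responding is a pure Nash equilibrium.
Agent 1 against West: payoffs 3, 7, 5 → best response B.
Agent 1 against East: payoffs 5, 1, 9 → best response C.
Agent 2 against A: payoffs 7, 1 → best response West.
Agent 2 against B: payoffs 6, 7 → best response East.
Agent 2 against C: payoffs 8, 5 → best response West.
No profile is a mutual best response for all players.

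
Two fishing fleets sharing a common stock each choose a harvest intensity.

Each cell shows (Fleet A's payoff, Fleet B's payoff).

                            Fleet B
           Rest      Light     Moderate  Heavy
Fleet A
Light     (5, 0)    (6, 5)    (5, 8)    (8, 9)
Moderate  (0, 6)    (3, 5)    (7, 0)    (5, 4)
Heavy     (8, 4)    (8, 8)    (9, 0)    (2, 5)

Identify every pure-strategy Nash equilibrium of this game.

(Light, Rest): Fleet A can switch to Heavy (5 → 8). Not NE.
(Light, Light): Fleet A can switch to Heavy (6 → 8). Not NE.
(Light, Moderate): Fleet A can switch to Moderate (5 → 7). Not NE.
(Light, Heavy): Fleet A gets 8, best alternative 5; Fleet B gets 9, best alternative 8. No profitable deviation — NE.
(Moderate, Rest): Fleet A can switch to Light (0 → 5). Not NE.
(Moderate, Light): Fleet A can switch to Light (3 → 6). Not NE.
(Moderate, Moderate): Fleet A can switch to Heavy (7 → 9). Not NE.
(Moderate, Heavy): Fleet A can switch to Light (5 → 8). Not NE.
(Heavy, Rest): Fleet B can switch to Light (4 → 8). Not NE.
(Heavy, Light): Fleet A gets 8, best alternative 6; Fleet B gets 8, best alternative 5. No profitable deviation — NE.
(The remaining 2 profiles each have a profitable deviation by the same check.)

Pure-strategy Nash equilibria: (Light, Heavy); (Heavy, Light)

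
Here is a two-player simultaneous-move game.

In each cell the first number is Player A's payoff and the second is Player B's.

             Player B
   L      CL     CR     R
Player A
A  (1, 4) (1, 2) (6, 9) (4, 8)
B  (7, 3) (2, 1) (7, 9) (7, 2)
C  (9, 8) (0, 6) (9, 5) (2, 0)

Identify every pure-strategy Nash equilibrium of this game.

(A, L): Player A can switch to B (1 → 7). Not NE.
(A, CL): Player A can switch to B (1 → 2). Not NE.
(A, CR): Player A can switch to B (6 → 7). Not NE.
(A, R): Player A can switch to B (4 → 7). Not NE.
(B, L): Player A can switch to C (7 → 9). Not NE.
(B, CL): Player B can switch to L (1 → 3). Not NE.
(B, CR): Player A can switch to C (7 → 9). Not NE.
(B, R): Player B can switch to L (2 → 3). Not NE.
(C, L): Player A gets 9, best alternative 7; Player B gets 8, best alternative 6. No profitable deviation — NE.
(C, CL): Player A can switch to A (0 → 1). Not NE.
(C, CR): Player B can switch to L (5 → 8). Not NE.
(C, R): Player A can switch to A (2 → 4). Not NE.

The unique pure-strategy Nash equilibrium is (C, L).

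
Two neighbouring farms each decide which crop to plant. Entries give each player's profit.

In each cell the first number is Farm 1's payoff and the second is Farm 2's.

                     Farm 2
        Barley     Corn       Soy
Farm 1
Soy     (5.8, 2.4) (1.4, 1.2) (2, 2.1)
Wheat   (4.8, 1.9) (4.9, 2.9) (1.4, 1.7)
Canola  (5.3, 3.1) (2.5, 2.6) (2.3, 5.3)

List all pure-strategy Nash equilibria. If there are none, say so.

The pure Nash equilibria are (Soy, Barley); (Wheat, Corn); (Canola, Soy).

For each player, find the best response to each opponent profile; mutual best responses are the pure NE.
Farm 1 against Barley: payoffs 5.8, 4.8, 5.3 → best response Soy.
Farm 1 against Corn: payoffs 1.4, 4.9, 2.5 → best response Wheat.
Farm 1 against Soy: payoffs 2, 1.4, 2.3 → best response Canola.
Farm 2 against Soy: payoffs 2.4, 1.2, 2.1 → best response Barley.
Farm 2 against Wheat: payoffs 1.9, 2.9, 1.7 → best response Corn.
Farm 2 against Canola: payoffs 3.1, 2.6, 5.3 → best response Soy.
Mutual best responses: (Soy, Barley); (Wheat, Corn); (Canola, Soy).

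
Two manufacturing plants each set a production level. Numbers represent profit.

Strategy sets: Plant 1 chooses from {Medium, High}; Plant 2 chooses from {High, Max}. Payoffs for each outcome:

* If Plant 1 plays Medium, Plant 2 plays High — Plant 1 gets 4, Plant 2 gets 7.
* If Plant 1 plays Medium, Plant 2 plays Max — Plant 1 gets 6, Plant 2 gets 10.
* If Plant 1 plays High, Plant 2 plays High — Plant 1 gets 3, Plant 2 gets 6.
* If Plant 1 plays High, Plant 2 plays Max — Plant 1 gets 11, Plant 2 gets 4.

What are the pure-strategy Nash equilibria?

There is no pure-strategy Nash equilibrium.

Check each profile: it is a Nash equilibrium iff no player can strictly gain by switching unilaterally.
(Medium, High): Plant 2 can switch to Max (7 → 10). Not NE.
(Medium, Max): Plant 1 can switch to High (6 → 11). Not NE.
(High, High): Plant 1 can switch to Medium (3 → 4). Not NE.
(High, Max): Plant 2 can switch to High (4 → 6). Not NE.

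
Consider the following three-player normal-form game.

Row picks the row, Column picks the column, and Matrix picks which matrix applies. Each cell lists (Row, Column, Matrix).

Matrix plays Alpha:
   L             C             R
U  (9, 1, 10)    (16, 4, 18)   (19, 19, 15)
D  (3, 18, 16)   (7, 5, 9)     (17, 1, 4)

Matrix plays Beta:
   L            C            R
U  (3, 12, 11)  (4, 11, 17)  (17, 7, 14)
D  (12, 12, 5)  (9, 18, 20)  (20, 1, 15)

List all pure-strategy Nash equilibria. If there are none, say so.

(U, L, Alpha): Column can switch to C (1 → 4). Not NE.
(U, L, Beta): Row can switch to D (3 → 12). Not NE.
(U, C, Alpha): Column can switch to R (4 → 19). Not NE.
(U, C, Beta): Row can switch to D (4 → 9). Not NE.
(U, R, Alpha): Row gets 19, best alternative 17; Column gets 19, best alternative 4; Matrix gets 15, best alternative 14. No profitable deviation — NE.
(U, R, Beta): Row can switch to D (17 → 20). Not NE.
(D, L, Alpha): Row can switch to U (3 → 9). Not NE.
(D, L, Beta): Column can switch to C (12 → 18). Not NE.
(D, C, Alpha): Row can switch to U (7 → 16). Not NE.
(D, C, Beta): Row gets 9, best alternative 4; Column gets 18, best alternative 12; Matrix gets 20, best alternative 9. No profitable deviation — NE.
(The remaining 2 profiles each have a profitable deviation by the same check.)

Pure-strategy Nash equilibria: (U, R, Alpha), (D, C, Beta)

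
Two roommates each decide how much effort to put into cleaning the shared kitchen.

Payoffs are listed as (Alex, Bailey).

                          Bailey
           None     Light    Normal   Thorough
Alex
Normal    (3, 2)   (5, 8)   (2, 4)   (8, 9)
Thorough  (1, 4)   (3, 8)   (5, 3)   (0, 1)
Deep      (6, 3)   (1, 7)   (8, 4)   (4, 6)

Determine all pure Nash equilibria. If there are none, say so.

Mark each player's best response to every combination of opponents' strategies; a profile where every player is best-responding is a pure Nash equilibrium.
Alex against None: payoffs 3, 1, 6 → best response Deep.
Alex against Light: payoffs 5, 3, 1 → best response Normal.
Alex against Normal: payoffs 2, 5, 8 → best response Deep.
Alex against Thorough: payoffs 8, 0, 4 → best response Normal.
Bailey against Normal: payoffs 2, 8, 4, 9 → best response Thorough.
Bailey against Thorough: payoffs 4, 8, 3, 1 → best response Light.
Bailey against Deep: payoffs 3, 7, 4, 6 → best response Light.
Mutual best responses: (Normal, Thorough).

(Normal, Thorough)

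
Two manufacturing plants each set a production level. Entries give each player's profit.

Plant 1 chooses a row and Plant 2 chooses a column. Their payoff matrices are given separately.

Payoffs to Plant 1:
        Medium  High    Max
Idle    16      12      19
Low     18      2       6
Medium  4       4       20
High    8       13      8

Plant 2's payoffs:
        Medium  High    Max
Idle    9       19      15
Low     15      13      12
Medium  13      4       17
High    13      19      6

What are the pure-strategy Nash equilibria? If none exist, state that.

Check each profile: it is a Nash equilibrium iff no player can strictly gain by switching unilaterally.
(Idle, Medium): Plant 1 can switch to Low (16 → 18). Not NE.
(Idle, High): Plant 1 can switch to High (12 → 13). Not NE.
(Idle, Max): Plant 1 can switch to Medium (19 → 20). Not NE.
(Low, Medium): Plant 1 gets 18, best alternative 16; Plant 2 gets 15, best alternative 13. No profitable deviation — NE.
(Low, High): Plant 1 can switch to Idle (2 → 12). Not NE.
(Low, Max): Plant 1 can switch to Idle (6 → 19). Not NE.
(Medium, Medium): Plant 1 can switch to Idle (4 → 16). Not NE.
(Medium, High): Plant 1 can switch to Idle (4 → 12). Not NE.
(Medium, Max): Plant 1 gets 20, best alternative 19; Plant 2 gets 17, best alternative 13. No profitable deviation — NE.
(High, Medium): Plant 1 can switch to Idle (8 → 16). Not NE.
(High, High): Plant 1 gets 13, best alternative 12; Plant 2 gets 19, best alternative 13. No profitable deviation — NE.
(High, Max): Plant 1 can switch to Idle (8 → 19). Not NE.

The pure Nash equilibria are (Low, Medium); (Medium, Max); (High, High).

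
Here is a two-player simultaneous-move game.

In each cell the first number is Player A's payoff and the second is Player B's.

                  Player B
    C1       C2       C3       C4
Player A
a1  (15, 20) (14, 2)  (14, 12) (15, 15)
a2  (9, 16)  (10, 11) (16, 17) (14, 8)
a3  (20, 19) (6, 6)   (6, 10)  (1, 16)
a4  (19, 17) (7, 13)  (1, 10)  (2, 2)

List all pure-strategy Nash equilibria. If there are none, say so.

Player A against C1: payoffs 15, 9, 20, 19 → best response a3.
Player A against C2: payoffs 14, 10, 6, 7 → best response a1.
Player A against C3: payoffs 14, 16, 6, 1 → best response a2.
Player A against C4: payoffs 15, 14, 1, 2 → best response a1.
Player B against a1: payoffs 20, 2, 12, 15 → best response C1.
Player B against a2: payoffs 16, 11, 17, 8 → best response C3.
Player B against a3: payoffs 19, 6, 10, 16 → best response C1.
Player B against a4: payoffs 17, 13, 10, 2 → best response C1.
Mutual best responses: (a2, C3); (a3, C1).

(a2, C3); (a3, C1)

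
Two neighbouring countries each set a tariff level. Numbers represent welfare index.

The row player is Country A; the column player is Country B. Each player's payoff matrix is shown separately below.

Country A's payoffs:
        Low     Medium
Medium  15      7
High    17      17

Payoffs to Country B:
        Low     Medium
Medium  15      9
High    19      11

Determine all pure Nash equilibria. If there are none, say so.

The unique pure-strategy Nash equilibrium is (High, Low).

(Medium, Low): Country A can switch to High (15 → 17). Not NE.
(Medium, Medium): Country A can switch to High (7 → 17). Not NE.
(High, Low): Country A gets 17, best alternative 15; Country B gets 19, best alternative 11. No profitable deviation — NE.
(High, Medium): Country B can switch to Low (11 → 19). Not NE.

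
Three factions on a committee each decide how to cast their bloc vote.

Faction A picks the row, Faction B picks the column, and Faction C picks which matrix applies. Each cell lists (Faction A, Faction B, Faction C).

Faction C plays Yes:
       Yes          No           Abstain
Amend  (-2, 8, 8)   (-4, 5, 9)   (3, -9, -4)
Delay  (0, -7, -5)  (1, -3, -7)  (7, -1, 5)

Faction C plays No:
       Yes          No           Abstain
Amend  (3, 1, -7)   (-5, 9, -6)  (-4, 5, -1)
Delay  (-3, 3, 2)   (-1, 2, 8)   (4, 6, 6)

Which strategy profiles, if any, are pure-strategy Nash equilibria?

The unique pure-strategy Nash equilibrium is (Delay, Abstain, No).

Faction A against (Yes, Yes): payoffs -2, 0 → best response Delay.
Faction A against (Yes, No): payoffs 3, -3 → best response Amend.
Faction A against (No, Yes): payoffs -4, 1 → best response Delay.
Faction A against (No, No): payoffs -5, -1 → best response Delay.
Faction A against (Abstain, Yes): payoffs 3, 7 → best response Delay.
Faction A against (Abstain, No): payoffs -4, 4 → best response Delay.
Faction B against (Amend, Yes): payoffs 8, 5, -9 → best response Yes.
Faction B against (Amend, No): payoffs 1, 9, 5 → best response No.
Faction B against (Delay, Yes): payoffs -7, -3, -1 → best response Abstain.
Faction B against (Delay, No): payoffs 3, 2, 6 → best response Abstain.
Faction C against (Amend, Yes): payoffs 8, -7 → best response Yes.
Faction C against (Amend, No): payoffs 9, -6 → best response Yes.
Faction C against (Amend, Abstain): payoffs -4, -1 → best response No.
Faction C against (Delay, Yes): payoffs -5, 2 → best response No.
Faction C against (Delay, No): payoffs -7, 8 → best response No.
Faction C against (Delay, Abstain): payoffs 5, 6 → best response No.
Mutual best responses: (Delay, Abstain, No).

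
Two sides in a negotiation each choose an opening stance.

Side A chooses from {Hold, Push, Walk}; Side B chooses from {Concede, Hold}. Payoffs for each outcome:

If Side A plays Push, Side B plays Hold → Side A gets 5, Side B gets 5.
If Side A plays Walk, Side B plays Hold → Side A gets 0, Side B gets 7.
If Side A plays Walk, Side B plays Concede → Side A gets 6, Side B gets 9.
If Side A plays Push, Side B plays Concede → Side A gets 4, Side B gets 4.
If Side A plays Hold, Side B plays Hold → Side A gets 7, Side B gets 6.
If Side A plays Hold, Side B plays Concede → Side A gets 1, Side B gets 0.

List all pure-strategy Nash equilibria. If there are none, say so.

(Hold, Concede): Side A can switch to Push (1 → 4). Not NE.
(Hold, Hold): Side A gets 7, best alternative 5; Side B gets 6, best alternative 0. No profitable deviation — NE.
(Push, Concede): Side A can switch to Walk (4 → 6). Not NE.
(Push, Hold): Side A can switch to Hold (5 → 7). Not NE.
(Walk, Concede): Side A gets 6, best alternative 4; Side B gets 9, best alternative 7. No profitable deviation — NE.
(Walk, Hold): Side A can switch to Hold (0 → 7). Not NE.

Pure-strategy Nash equilibria: (Hold, Hold), (Walk, Concede)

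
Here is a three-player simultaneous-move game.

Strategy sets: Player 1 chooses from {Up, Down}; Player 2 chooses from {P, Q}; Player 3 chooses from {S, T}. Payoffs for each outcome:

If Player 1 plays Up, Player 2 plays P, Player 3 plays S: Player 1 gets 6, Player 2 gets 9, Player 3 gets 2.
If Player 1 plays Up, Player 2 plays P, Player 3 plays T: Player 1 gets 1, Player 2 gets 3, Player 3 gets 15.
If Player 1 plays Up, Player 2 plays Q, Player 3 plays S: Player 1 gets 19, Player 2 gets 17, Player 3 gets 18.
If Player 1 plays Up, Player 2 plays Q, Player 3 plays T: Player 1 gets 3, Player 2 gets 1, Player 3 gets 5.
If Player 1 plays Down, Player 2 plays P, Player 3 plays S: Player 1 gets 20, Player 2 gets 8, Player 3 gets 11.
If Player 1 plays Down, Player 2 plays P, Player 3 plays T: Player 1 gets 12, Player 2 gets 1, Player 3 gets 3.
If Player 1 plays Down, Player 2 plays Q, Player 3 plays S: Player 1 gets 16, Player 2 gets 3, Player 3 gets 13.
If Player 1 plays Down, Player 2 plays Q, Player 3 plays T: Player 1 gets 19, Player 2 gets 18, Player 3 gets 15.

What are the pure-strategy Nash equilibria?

The pure Nash equilibria are (Up, Q, S), (Down, P, S), (Down, Q, T).

(Up, P, S): Player 1 can switch to Down (6 → 20). Not NE.
(Up, P, T): Player 1 can switch to Down (1 → 12). Not NE.
(Up, Q, S): Player 1 gets 19, best alternative 16; Player 2 gets 17, best alternative 9; Player 3 gets 18, best alternative 5. No profitable deviation — NE.
(Up, Q, T): Player 1 can switch to Down (3 → 19). Not NE.
(Down, P, S): Player 1 gets 20, best alternative 6; Player 2 gets 8, best alternative 3; Player 3 gets 11, best alternative 3. No profitable deviation — NE.
(Down, P, T): Player 2 can switch to Q (1 → 18). Not NE.
(Down, Q, S): Player 1 can switch to Up (16 → 19). Not NE.
(Down, Q, T): Player 1 gets 19, best alternative 3; Player 2 gets 18, best alternative 1; Player 3 gets 15, best alternative 13. No profitable deviation — NE.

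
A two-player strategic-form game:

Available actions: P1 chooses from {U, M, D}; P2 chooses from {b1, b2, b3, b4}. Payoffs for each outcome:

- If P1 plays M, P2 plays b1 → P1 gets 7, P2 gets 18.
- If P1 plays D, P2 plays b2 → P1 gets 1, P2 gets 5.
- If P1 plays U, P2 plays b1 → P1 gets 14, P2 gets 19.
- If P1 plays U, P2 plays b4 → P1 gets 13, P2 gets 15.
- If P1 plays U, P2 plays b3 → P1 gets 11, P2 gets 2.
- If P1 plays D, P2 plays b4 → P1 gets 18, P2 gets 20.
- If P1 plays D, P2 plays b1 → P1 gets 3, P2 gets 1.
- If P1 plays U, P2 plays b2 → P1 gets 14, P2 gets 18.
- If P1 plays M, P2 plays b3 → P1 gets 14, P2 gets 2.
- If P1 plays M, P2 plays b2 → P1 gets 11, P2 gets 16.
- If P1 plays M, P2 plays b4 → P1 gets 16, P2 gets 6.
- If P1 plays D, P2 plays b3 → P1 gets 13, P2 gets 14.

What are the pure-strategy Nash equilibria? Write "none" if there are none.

Pure-strategy Nash equilibria: (U, b1); (D, b4)

Mark each player's best response to every combination of opponents' strategies; a profile where every player is best-responding is a pure Nash equilibrium.
P1 against b1: payoffs 14, 7, 3 → best response U.
P1 against b2: payoffs 14, 11, 1 → best response U.
P1 against b3: payoffs 11, 14, 13 → best response M.
P1 against b4: payoffs 13, 16, 18 → best response D.
P2 against U: payoffs 19, 18, 2, 15 → best response b1.
P2 against M: payoffs 18, 16, 2, 6 → best response b1.
P2 against D: payoffs 1, 5, 14, 20 → best response b4.
Mutual best responses: (U, b1); (D, b4).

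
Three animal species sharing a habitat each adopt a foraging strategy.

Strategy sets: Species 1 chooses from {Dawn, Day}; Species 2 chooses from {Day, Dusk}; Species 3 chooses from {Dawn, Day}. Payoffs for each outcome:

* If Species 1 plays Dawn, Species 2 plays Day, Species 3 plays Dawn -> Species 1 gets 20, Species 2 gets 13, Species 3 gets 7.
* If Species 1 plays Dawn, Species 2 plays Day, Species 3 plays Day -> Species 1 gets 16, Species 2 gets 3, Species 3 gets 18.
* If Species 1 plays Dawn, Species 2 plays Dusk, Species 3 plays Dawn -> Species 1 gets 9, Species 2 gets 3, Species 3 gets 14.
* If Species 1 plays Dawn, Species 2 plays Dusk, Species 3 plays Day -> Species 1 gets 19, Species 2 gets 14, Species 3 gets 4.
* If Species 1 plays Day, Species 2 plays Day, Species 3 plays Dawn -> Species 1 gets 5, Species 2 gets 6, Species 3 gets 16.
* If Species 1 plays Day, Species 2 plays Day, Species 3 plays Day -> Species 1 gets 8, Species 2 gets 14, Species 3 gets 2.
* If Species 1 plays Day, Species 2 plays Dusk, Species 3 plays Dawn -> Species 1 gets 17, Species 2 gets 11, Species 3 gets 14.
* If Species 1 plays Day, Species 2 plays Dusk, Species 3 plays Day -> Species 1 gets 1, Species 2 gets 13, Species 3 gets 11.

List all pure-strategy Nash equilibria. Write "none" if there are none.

(Day, Dusk, Dawn)

For each player, find the best response to each opponent profile; mutual best responses are the pure NE.
Species 1 against (Day, Dawn): payoffs 20, 5 → best response Dawn.
Species 1 against (Day, Day): payoffs 16, 8 → best response Dawn.
Species 1 against (Dusk, Dawn): payoffs 9, 17 → best response Day.
Species 1 against (Dusk, Day): payoffs 19, 1 → best response Dawn.
Species 2 against (Dawn, Dawn): payoffs 13, 3 → best response Day.
Species 2 against (Dawn, Day): payoffs 3, 14 → best response Dusk.
Species 2 against (Day, Dawn): payoffs 6, 11 → best response Dusk.
Species 2 against (Day, Day): payoffs 14, 13 → best response Day.
Species 3 against (Dawn, Day): payoffs 7, 18 → best response Day.
Species 3 against (Dawn, Dusk): payoffs 14, 4 → best response Dawn.
Species 3 against (Day, Day): payoffs 16, 2 → best response Dawn.
Species 3 against (Day, Dusk): payoffs 14, 11 → best response Dawn.
Mutual best responses: (Day, Dusk, Dawn).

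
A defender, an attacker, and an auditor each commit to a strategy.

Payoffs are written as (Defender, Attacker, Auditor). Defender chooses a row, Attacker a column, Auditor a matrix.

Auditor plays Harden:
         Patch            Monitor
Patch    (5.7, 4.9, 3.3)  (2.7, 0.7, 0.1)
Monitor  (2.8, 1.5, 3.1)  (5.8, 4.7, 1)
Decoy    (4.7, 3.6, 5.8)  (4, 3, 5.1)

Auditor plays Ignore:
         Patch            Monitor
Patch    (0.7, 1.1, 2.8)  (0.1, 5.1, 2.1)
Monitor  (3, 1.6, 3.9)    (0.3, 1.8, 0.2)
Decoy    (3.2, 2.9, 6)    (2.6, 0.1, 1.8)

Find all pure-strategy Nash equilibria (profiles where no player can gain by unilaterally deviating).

The pure Nash equilibria are (Patch, Patch, Harden) and (Monitor, Monitor, Harden) and (Decoy, Patch, Ignore).

(Patch, Patch, Harden): Defender gets 5.7, best alternative 4.7; Attacker gets 4.9, best alternative 0.7; Auditor gets 3.3, best alternative 2.8. No profitable deviation — NE.
(Patch, Patch, Ignore): Defender can switch to Monitor (0.7 → 3). Not NE.
(Patch, Monitor, Harden): Defender can switch to Monitor (2.7 → 5.8). Not NE.
(Patch, Monitor, Ignore): Defender can switch to Monitor (0.1 → 0.3). Not NE.
(Monitor, Patch, Harden): Defender can switch to Patch (2.8 → 5.7). Not NE.
(Monitor, Patch, Ignore): Defender can switch to Decoy (3 → 3.2). Not NE.
(Monitor, Monitor, Harden): Defender gets 5.8, best alternative 4; Attacker gets 4.7, best alternative 1.5; Auditor gets 1, best alternative 0.2. No profitable deviation — NE.
(Monitor, Monitor, Ignore): Defender can switch to Decoy (0.3 → 2.6). Not NE.
(Decoy, Patch, Harden): Defender can switch to Patch (4.7 → 5.7). Not NE.
(Decoy, Patch, Ignore): Defender gets 3.2, best alternative 3; Attacker gets 2.9, best alternative 0.1; Auditor gets 6, best alternative 5.8. No profitable deviation — NE.
(Decoy, Monitor, Harden): Defender can switch to Monitor (4 → 5.8). Not NE.
(Decoy, Monitor, Ignore): Attacker can switch to Patch (0.1 → 2.9). Not NE.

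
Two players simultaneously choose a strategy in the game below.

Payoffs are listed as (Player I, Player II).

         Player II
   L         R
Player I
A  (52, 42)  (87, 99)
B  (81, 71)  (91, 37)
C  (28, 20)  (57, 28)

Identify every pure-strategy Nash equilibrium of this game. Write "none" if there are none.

(A, L): Player I can switch to B (52 → 81). Not NE.
(A, R): Player I can switch to B (87 → 91). Not NE.
(B, L): Player I gets 81, best alternative 52; Player II gets 71, best alternative 37. No profitable deviation — NE.
(B, R): Player II can switch to L (37 → 71). Not NE.
(C, L): Player I can switch to A (28 → 52). Not NE.
(C, R): Player I can switch to A (57 → 87). Not NE.

Pure NE: (B, L)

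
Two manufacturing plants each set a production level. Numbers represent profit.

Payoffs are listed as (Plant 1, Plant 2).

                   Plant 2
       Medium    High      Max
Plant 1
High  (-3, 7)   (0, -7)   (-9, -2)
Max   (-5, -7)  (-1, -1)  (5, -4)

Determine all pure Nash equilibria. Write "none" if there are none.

Plant 1 against Medium: payoffs -3, -5 → best response High.
Plant 1 against High: payoffs 0, -1 → best response High.
Plant 1 against Max: payoffs -9, 5 → best response Max.
Plant 2 against High: payoffs 7, -7, -2 → best response Medium.
Plant 2 against Max: payoffs -7, -1, -4 → best response High.
Mutual best responses: (High, Medium).

The unique pure-strategy Nash equilibrium is (High, Medium).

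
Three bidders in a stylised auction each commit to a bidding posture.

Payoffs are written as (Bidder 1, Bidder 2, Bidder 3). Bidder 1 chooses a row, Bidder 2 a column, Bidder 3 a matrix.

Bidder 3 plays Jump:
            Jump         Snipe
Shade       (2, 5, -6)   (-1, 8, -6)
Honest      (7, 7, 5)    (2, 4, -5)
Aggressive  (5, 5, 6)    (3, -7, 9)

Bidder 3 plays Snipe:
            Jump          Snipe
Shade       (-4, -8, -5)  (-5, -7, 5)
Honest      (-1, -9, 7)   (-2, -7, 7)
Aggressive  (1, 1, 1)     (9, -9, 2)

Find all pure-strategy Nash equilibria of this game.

This game has no pure Nash equilibrium.

Bidder 1 against (Jump, Jump): payoffs 2, 7, 5 → best response Honest.
Bidder 1 against (Jump, Snipe): payoffs -4, -1, 1 → best response Aggressive.
Bidder 1 against (Snipe, Jump): payoffs -1, 2, 3 → best response Aggressive.
Bidder 1 against (Snipe, Snipe): payoffs -5, -2, 9 → best response Aggressive.
Bidder 2 against (Shade, Jump): payoffs 5, 8 → best response Snipe.
Bidder 2 against (Shade, Snipe): payoffs -8, -7 → best response Snipe.
Bidder 2 against (Honest, Jump): payoffs 7, 4 → best response Jump.
Bidder 2 against (Honest, Snipe): payoffs -9, -7 → best response Snipe.
Bidder 2 against (Aggressive, Jump): payoffs 5, -7 → best response Jump.
Bidder 2 against (Aggressive, Snipe): payoffs 1, -9 → best response Jump.
Bidder 3 against (Shade, Jump): payoffs -6, -5 → best response Snipe.
Bidder 3 against (Shade, Snipe): payoffs -6, 5 → best response Snipe.
Bidder 3 against (Honest, Jump): payoffs 5, 7 → best response Snipe.
Bidder 3 against (Honest, Snipe): payoffs -5, 7 → best response Snipe.
Bidder 3 against (Aggressive, Jump): payoffs 6, 1 → best response Jump.
Bidder 3 against (Aggressive, Snipe): payoffs 9, 2 → best response Jump.
No profile is a mutual best response for all players.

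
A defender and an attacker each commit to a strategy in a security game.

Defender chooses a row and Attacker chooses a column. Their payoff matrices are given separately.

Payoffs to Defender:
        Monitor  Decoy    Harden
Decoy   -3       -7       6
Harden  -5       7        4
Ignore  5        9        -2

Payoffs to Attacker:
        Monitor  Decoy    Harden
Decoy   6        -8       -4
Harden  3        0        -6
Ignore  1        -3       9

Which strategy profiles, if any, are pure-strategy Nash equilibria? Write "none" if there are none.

This game has no pure Nash equilibrium.

Mark each player's best response to every combination of opponents' strategies; a profile where every player is best-responding is a pure Nash equilibrium.
Defender against Monitor: payoffs -3, -5, 5 → best response Ignore.
Defender against Decoy: payoffs -7, 7, 9 → best response Ignore.
Defender against Harden: payoffs 6, 4, -2 → best response Decoy.
Attacker against Decoy: payoffs 6, -8, -4 → best response Monitor.
Attacker against Harden: payoffs 3, 0, -6 → best response Monitor.
Attacker against Ignore: payoffs 1, -3, 9 → best response Harden.
No profile is a mutual best response for all players.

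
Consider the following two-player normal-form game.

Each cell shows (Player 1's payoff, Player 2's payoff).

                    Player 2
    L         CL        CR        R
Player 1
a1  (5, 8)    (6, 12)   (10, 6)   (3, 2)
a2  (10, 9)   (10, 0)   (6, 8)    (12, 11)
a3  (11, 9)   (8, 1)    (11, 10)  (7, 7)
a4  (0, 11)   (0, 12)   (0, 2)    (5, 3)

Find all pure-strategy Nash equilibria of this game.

Player 1 against L: payoffs 5, 10, 11, 0 → best response a3.
Player 1 against CL: payoffs 6, 10, 8, 0 → best response a2.
Player 1 against CR: payoffs 10, 6, 11, 0 → best response a3.
Player 1 against R: payoffs 3, 12, 7, 5 → best response a2.
Player 2 against a1: payoffs 8, 12, 6, 2 → best response CL.
Player 2 against a2: payoffs 9, 0, 8, 11 → best response R.
Player 2 against a3: payoffs 9, 1, 10, 7 → best response CR.
Player 2 against a4: payoffs 11, 12, 2, 3 → best response CL.
Mutual best responses: (a2, R); (a3, CR).

Pure-strategy Nash equilibria: (a2, R), (a3, CR)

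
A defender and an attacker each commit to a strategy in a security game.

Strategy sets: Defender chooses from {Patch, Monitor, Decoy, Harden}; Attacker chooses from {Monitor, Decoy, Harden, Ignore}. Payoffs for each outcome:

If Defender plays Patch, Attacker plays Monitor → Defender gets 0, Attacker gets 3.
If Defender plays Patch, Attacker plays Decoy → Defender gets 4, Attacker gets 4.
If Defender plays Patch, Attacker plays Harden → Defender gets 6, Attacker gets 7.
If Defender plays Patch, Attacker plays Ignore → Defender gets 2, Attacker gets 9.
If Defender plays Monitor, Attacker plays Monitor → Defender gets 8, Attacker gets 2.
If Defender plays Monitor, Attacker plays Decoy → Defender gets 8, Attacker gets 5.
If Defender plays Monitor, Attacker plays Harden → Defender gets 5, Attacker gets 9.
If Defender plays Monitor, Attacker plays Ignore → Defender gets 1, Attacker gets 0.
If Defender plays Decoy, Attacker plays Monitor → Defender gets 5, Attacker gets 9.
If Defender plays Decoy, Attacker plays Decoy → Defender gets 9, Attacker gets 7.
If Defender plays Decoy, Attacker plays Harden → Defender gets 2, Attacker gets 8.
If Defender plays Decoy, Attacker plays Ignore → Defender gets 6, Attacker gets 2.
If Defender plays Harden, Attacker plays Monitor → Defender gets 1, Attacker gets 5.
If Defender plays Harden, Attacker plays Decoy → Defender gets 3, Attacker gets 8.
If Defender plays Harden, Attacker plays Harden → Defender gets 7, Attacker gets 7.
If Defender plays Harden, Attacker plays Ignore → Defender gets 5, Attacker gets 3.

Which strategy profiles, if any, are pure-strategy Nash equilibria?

(Patch, Monitor): Defender can switch to Monitor (0 → 8). Not NE.
(Patch, Decoy): Defender can switch to Monitor (4 → 8). Not NE.
(Patch, Harden): Defender can switch to Harden (6 → 7). Not NE.
(Patch, Ignore): Defender can switch to Decoy (2 → 6). Not NE.
(Monitor, Monitor): Attacker can switch to Decoy (2 → 5). Not NE.
(Monitor, Decoy): Defender can switch to Decoy (8 → 9). Not NE.
(The remaining 10 profiles each have a profitable deviation by the same check.)

There is no pure-strategy Nash equilibrium.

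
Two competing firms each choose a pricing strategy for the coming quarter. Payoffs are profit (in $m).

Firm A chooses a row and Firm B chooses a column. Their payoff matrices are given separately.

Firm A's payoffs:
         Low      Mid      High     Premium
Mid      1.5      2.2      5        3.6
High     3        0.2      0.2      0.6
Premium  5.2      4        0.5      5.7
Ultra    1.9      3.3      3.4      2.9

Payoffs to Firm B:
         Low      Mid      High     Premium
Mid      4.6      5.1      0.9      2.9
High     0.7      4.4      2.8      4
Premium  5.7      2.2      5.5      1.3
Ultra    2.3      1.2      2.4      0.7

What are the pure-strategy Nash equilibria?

(Mid, Low): Firm A can switch to High (1.5 → 3). Not NE.
(Mid, Mid): Firm A can switch to Premium (2.2 → 4). Not NE.
(Mid, High): Firm B can switch to Low (0.9 → 4.6). Not NE.
(Mid, Premium): Firm A can switch to Premium (3.6 → 5.7). Not NE.
(High, Low): Firm A can switch to Premium (3 → 5.2). Not NE.
(High, Mid): Firm A can switch to Mid (0.2 → 2.2). Not NE.
(High, High): Firm A can switch to Mid (0.2 → 5). Not NE.
(High, Premium): Firm A can switch to Mid (0.6 → 3.6). Not NE.
(Premium, Low): Firm A gets 5.2, best alternative 3; Firm B gets 5.7, best alternative 5.5. No profitable deviation — NE.
(The remaining 7 profiles each have a profitable deviation by the same check.)

The unique pure-strategy Nash equilibrium is (Premium, Low).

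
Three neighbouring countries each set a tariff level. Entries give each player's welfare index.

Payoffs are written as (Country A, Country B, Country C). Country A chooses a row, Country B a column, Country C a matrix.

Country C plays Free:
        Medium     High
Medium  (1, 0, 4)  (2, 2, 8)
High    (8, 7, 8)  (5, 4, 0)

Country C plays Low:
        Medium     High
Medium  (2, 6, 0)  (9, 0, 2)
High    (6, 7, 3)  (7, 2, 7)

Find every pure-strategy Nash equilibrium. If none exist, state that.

(High, Medium, Free)

(Medium, Medium, Free): Country A can switch to High (1 → 8). Not NE.
(Medium, Medium, Low): Country A can switch to High (2 → 6). Not NE.
(Medium, High, Free): Country A can switch to High (2 → 5). Not NE.
(Medium, High, Low): Country B can switch to Medium (0 → 6). Not NE.
(High, Medium, Free): Country A gets 8, best alternative 1; Country B gets 7, best alternative 4; Country C gets 8, best alternative 3. No profitable deviation — NE.
(High, Medium, Low): Country C can switch to Free (3 → 8). Not NE.
(High, High, Free): Country B can switch to Medium (4 → 7). Not NE.
(High, High, Low): Country A can switch to Medium (7 → 9). Not NE.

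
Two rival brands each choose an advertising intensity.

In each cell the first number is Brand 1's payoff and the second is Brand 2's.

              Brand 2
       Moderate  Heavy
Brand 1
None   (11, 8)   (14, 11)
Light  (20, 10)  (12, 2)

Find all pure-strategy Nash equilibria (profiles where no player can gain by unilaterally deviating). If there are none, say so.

(None, Heavy); (Light, Moderate)

Mark each player's best response to every combination of opponents' strategies; a profile where every player is best-responding is a pure Nash equilibrium.
Brand 1 against Moderate: payoffs 11, 20 → best response Light.
Brand 1 against Heavy: payoffs 14, 12 → best response None.
Brand 2 against None: payoffs 8, 11 → best response Heavy.
Brand 2 against Light: payoffs 10, 2 → best response Moderate.
Mutual best responses: (None, Heavy); (Light, Moderate).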